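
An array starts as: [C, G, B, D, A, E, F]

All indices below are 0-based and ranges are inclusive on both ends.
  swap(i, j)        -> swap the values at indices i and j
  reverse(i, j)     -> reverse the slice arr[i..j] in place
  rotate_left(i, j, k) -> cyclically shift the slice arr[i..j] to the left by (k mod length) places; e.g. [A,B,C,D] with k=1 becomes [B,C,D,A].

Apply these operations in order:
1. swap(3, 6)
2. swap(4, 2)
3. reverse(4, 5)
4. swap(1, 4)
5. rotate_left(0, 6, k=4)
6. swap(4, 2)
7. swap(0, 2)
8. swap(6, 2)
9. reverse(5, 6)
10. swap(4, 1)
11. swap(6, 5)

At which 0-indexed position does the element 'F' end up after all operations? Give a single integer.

Answer: 2

Derivation:
After 1 (swap(3, 6)): [C, G, B, F, A, E, D]
After 2 (swap(4, 2)): [C, G, A, F, B, E, D]
After 3 (reverse(4, 5)): [C, G, A, F, E, B, D]
After 4 (swap(1, 4)): [C, E, A, F, G, B, D]
After 5 (rotate_left(0, 6, k=4)): [G, B, D, C, E, A, F]
After 6 (swap(4, 2)): [G, B, E, C, D, A, F]
After 7 (swap(0, 2)): [E, B, G, C, D, A, F]
After 8 (swap(6, 2)): [E, B, F, C, D, A, G]
After 9 (reverse(5, 6)): [E, B, F, C, D, G, A]
After 10 (swap(4, 1)): [E, D, F, C, B, G, A]
After 11 (swap(6, 5)): [E, D, F, C, B, A, G]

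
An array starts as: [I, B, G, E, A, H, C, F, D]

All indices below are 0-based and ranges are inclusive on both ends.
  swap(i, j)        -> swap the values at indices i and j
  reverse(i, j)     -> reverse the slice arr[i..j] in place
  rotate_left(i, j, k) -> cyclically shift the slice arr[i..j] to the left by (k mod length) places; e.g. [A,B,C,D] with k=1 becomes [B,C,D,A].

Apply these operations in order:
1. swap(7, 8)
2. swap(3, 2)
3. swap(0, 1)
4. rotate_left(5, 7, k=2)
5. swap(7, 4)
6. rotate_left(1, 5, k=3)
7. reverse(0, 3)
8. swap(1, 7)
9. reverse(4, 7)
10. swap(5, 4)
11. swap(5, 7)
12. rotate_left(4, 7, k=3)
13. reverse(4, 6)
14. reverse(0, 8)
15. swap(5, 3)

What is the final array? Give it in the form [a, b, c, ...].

Answer: [F, G, D, B, E, H, C, A, I]

Derivation:
After 1 (swap(7, 8)): [I, B, G, E, A, H, C, D, F]
After 2 (swap(3, 2)): [I, B, E, G, A, H, C, D, F]
After 3 (swap(0, 1)): [B, I, E, G, A, H, C, D, F]
After 4 (rotate_left(5, 7, k=2)): [B, I, E, G, A, D, H, C, F]
After 5 (swap(7, 4)): [B, I, E, G, C, D, H, A, F]
After 6 (rotate_left(1, 5, k=3)): [B, C, D, I, E, G, H, A, F]
After 7 (reverse(0, 3)): [I, D, C, B, E, G, H, A, F]
After 8 (swap(1, 7)): [I, A, C, B, E, G, H, D, F]
After 9 (reverse(4, 7)): [I, A, C, B, D, H, G, E, F]
After 10 (swap(5, 4)): [I, A, C, B, H, D, G, E, F]
After 11 (swap(5, 7)): [I, A, C, B, H, E, G, D, F]
After 12 (rotate_left(4, 7, k=3)): [I, A, C, B, D, H, E, G, F]
After 13 (reverse(4, 6)): [I, A, C, B, E, H, D, G, F]
After 14 (reverse(0, 8)): [F, G, D, H, E, B, C, A, I]
After 15 (swap(5, 3)): [F, G, D, B, E, H, C, A, I]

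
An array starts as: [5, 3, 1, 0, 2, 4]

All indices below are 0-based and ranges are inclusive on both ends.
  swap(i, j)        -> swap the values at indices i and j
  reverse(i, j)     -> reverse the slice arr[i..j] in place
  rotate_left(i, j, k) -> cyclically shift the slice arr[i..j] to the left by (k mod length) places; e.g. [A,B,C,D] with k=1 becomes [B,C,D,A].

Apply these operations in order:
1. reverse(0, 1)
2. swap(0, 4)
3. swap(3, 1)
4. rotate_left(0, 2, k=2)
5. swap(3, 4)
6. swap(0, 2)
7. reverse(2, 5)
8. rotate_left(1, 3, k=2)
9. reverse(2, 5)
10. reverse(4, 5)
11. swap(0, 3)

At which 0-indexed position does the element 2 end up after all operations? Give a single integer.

Answer: 4

Derivation:
After 1 (reverse(0, 1)): [3, 5, 1, 0, 2, 4]
After 2 (swap(0, 4)): [2, 5, 1, 0, 3, 4]
After 3 (swap(3, 1)): [2, 0, 1, 5, 3, 4]
After 4 (rotate_left(0, 2, k=2)): [1, 2, 0, 5, 3, 4]
After 5 (swap(3, 4)): [1, 2, 0, 3, 5, 4]
After 6 (swap(0, 2)): [0, 2, 1, 3, 5, 4]
After 7 (reverse(2, 5)): [0, 2, 4, 5, 3, 1]
After 8 (rotate_left(1, 3, k=2)): [0, 5, 2, 4, 3, 1]
After 9 (reverse(2, 5)): [0, 5, 1, 3, 4, 2]
After 10 (reverse(4, 5)): [0, 5, 1, 3, 2, 4]
After 11 (swap(0, 3)): [3, 5, 1, 0, 2, 4]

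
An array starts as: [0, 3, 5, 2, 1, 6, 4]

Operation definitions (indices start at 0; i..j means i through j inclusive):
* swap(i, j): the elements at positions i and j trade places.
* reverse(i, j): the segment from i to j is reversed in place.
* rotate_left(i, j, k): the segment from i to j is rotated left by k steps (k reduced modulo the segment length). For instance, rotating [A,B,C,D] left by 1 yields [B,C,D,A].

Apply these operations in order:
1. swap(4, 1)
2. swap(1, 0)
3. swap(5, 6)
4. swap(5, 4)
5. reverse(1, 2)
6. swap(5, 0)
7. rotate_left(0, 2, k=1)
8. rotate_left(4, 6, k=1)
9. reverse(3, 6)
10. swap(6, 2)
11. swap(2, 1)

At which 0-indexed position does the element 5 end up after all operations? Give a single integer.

After 1 (swap(4, 1)): [0, 1, 5, 2, 3, 6, 4]
After 2 (swap(1, 0)): [1, 0, 5, 2, 3, 6, 4]
After 3 (swap(5, 6)): [1, 0, 5, 2, 3, 4, 6]
After 4 (swap(5, 4)): [1, 0, 5, 2, 4, 3, 6]
After 5 (reverse(1, 2)): [1, 5, 0, 2, 4, 3, 6]
After 6 (swap(5, 0)): [3, 5, 0, 2, 4, 1, 6]
After 7 (rotate_left(0, 2, k=1)): [5, 0, 3, 2, 4, 1, 6]
After 8 (rotate_left(4, 6, k=1)): [5, 0, 3, 2, 1, 6, 4]
After 9 (reverse(3, 6)): [5, 0, 3, 4, 6, 1, 2]
After 10 (swap(6, 2)): [5, 0, 2, 4, 6, 1, 3]
After 11 (swap(2, 1)): [5, 2, 0, 4, 6, 1, 3]

Answer: 0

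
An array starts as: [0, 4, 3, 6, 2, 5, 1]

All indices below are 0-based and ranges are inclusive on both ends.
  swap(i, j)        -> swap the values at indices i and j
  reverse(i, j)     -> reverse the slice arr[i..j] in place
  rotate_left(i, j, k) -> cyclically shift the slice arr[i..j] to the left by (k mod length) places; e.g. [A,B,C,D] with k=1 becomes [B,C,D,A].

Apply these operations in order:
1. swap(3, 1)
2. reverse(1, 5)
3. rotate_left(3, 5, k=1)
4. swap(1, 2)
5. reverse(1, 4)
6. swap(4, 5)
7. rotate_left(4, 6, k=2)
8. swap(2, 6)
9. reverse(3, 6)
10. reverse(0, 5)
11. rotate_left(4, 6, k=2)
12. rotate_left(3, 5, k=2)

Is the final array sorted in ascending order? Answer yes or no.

After 1 (swap(3, 1)): [0, 6, 3, 4, 2, 5, 1]
After 2 (reverse(1, 5)): [0, 5, 2, 4, 3, 6, 1]
After 3 (rotate_left(3, 5, k=1)): [0, 5, 2, 3, 6, 4, 1]
After 4 (swap(1, 2)): [0, 2, 5, 3, 6, 4, 1]
After 5 (reverse(1, 4)): [0, 6, 3, 5, 2, 4, 1]
After 6 (swap(4, 5)): [0, 6, 3, 5, 4, 2, 1]
After 7 (rotate_left(4, 6, k=2)): [0, 6, 3, 5, 1, 4, 2]
After 8 (swap(2, 6)): [0, 6, 2, 5, 1, 4, 3]
After 9 (reverse(3, 6)): [0, 6, 2, 3, 4, 1, 5]
After 10 (reverse(0, 5)): [1, 4, 3, 2, 6, 0, 5]
After 11 (rotate_left(4, 6, k=2)): [1, 4, 3, 2, 5, 6, 0]
After 12 (rotate_left(3, 5, k=2)): [1, 4, 3, 6, 2, 5, 0]

Answer: no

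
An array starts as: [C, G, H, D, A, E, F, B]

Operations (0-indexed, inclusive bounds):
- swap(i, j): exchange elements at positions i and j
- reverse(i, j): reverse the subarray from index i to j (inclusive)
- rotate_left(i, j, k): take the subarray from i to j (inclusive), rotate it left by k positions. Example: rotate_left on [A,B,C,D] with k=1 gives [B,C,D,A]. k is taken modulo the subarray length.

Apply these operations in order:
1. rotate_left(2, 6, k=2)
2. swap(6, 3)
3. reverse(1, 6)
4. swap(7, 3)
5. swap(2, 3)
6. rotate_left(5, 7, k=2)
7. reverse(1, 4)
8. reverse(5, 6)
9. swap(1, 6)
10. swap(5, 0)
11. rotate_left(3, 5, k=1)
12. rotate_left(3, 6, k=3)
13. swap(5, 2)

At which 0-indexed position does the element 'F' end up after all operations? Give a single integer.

Answer: 1

Derivation:
After 1 (rotate_left(2, 6, k=2)): [C, G, A, E, F, H, D, B]
After 2 (swap(6, 3)): [C, G, A, D, F, H, E, B]
After 3 (reverse(1, 6)): [C, E, H, F, D, A, G, B]
After 4 (swap(7, 3)): [C, E, H, B, D, A, G, F]
After 5 (swap(2, 3)): [C, E, B, H, D, A, G, F]
After 6 (rotate_left(5, 7, k=2)): [C, E, B, H, D, F, A, G]
After 7 (reverse(1, 4)): [C, D, H, B, E, F, A, G]
After 8 (reverse(5, 6)): [C, D, H, B, E, A, F, G]
After 9 (swap(1, 6)): [C, F, H, B, E, A, D, G]
After 10 (swap(5, 0)): [A, F, H, B, E, C, D, G]
After 11 (rotate_left(3, 5, k=1)): [A, F, H, E, C, B, D, G]
After 12 (rotate_left(3, 6, k=3)): [A, F, H, D, E, C, B, G]
After 13 (swap(5, 2)): [A, F, C, D, E, H, B, G]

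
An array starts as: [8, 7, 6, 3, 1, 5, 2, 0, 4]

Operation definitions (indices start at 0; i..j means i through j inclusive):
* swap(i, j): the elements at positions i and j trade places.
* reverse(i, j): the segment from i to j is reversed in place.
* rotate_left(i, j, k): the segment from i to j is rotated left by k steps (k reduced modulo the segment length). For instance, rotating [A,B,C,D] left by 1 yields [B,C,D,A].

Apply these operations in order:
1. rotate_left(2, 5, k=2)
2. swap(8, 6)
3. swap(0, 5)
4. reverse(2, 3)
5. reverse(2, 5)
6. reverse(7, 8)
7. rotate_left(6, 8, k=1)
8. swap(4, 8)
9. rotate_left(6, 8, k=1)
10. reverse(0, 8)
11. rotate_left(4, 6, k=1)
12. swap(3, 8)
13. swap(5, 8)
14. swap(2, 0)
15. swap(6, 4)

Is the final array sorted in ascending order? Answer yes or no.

Answer: yes

Derivation:
After 1 (rotate_left(2, 5, k=2)): [8, 7, 1, 5, 6, 3, 2, 0, 4]
After 2 (swap(8, 6)): [8, 7, 1, 5, 6, 3, 4, 0, 2]
After 3 (swap(0, 5)): [3, 7, 1, 5, 6, 8, 4, 0, 2]
After 4 (reverse(2, 3)): [3, 7, 5, 1, 6, 8, 4, 0, 2]
After 5 (reverse(2, 5)): [3, 7, 8, 6, 1, 5, 4, 0, 2]
After 6 (reverse(7, 8)): [3, 7, 8, 6, 1, 5, 4, 2, 0]
After 7 (rotate_left(6, 8, k=1)): [3, 7, 8, 6, 1, 5, 2, 0, 4]
After 8 (swap(4, 8)): [3, 7, 8, 6, 4, 5, 2, 0, 1]
After 9 (rotate_left(6, 8, k=1)): [3, 7, 8, 6, 4, 5, 0, 1, 2]
After 10 (reverse(0, 8)): [2, 1, 0, 5, 4, 6, 8, 7, 3]
After 11 (rotate_left(4, 6, k=1)): [2, 1, 0, 5, 6, 8, 4, 7, 3]
After 12 (swap(3, 8)): [2, 1, 0, 3, 6, 8, 4, 7, 5]
After 13 (swap(5, 8)): [2, 1, 0, 3, 6, 5, 4, 7, 8]
After 14 (swap(2, 0)): [0, 1, 2, 3, 6, 5, 4, 7, 8]
After 15 (swap(6, 4)): [0, 1, 2, 3, 4, 5, 6, 7, 8]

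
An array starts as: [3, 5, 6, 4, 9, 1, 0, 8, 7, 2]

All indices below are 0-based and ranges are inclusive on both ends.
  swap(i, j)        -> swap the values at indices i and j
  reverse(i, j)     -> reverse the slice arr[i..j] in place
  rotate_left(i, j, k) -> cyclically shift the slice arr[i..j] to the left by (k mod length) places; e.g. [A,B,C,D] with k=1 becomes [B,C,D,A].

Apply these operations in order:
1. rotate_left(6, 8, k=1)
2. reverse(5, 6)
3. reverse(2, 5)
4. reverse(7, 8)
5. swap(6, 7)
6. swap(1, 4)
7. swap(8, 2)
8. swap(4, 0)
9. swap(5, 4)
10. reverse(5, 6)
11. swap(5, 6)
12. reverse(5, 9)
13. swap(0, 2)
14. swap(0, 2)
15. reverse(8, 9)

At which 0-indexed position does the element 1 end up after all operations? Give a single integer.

After 1 (rotate_left(6, 8, k=1)): [3, 5, 6, 4, 9, 1, 8, 7, 0, 2]
After 2 (reverse(5, 6)): [3, 5, 6, 4, 9, 8, 1, 7, 0, 2]
After 3 (reverse(2, 5)): [3, 5, 8, 9, 4, 6, 1, 7, 0, 2]
After 4 (reverse(7, 8)): [3, 5, 8, 9, 4, 6, 1, 0, 7, 2]
After 5 (swap(6, 7)): [3, 5, 8, 9, 4, 6, 0, 1, 7, 2]
After 6 (swap(1, 4)): [3, 4, 8, 9, 5, 6, 0, 1, 7, 2]
After 7 (swap(8, 2)): [3, 4, 7, 9, 5, 6, 0, 1, 8, 2]
After 8 (swap(4, 0)): [5, 4, 7, 9, 3, 6, 0, 1, 8, 2]
After 9 (swap(5, 4)): [5, 4, 7, 9, 6, 3, 0, 1, 8, 2]
After 10 (reverse(5, 6)): [5, 4, 7, 9, 6, 0, 3, 1, 8, 2]
After 11 (swap(5, 6)): [5, 4, 7, 9, 6, 3, 0, 1, 8, 2]
After 12 (reverse(5, 9)): [5, 4, 7, 9, 6, 2, 8, 1, 0, 3]
After 13 (swap(0, 2)): [7, 4, 5, 9, 6, 2, 8, 1, 0, 3]
After 14 (swap(0, 2)): [5, 4, 7, 9, 6, 2, 8, 1, 0, 3]
After 15 (reverse(8, 9)): [5, 4, 7, 9, 6, 2, 8, 1, 3, 0]

Answer: 7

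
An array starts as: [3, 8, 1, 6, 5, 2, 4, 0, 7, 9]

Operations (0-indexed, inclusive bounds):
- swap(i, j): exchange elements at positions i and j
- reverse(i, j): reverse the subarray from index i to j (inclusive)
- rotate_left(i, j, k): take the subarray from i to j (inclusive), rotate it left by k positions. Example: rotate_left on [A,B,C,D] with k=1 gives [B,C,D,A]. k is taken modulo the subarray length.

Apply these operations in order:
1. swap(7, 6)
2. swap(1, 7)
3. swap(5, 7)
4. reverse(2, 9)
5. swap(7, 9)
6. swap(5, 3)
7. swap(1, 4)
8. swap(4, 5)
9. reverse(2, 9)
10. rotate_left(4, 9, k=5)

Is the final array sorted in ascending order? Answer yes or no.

After 1 (swap(7, 6)): [3, 8, 1, 6, 5, 2, 0, 4, 7, 9]
After 2 (swap(1, 7)): [3, 4, 1, 6, 5, 2, 0, 8, 7, 9]
After 3 (swap(5, 7)): [3, 4, 1, 6, 5, 8, 0, 2, 7, 9]
After 4 (reverse(2, 9)): [3, 4, 9, 7, 2, 0, 8, 5, 6, 1]
After 5 (swap(7, 9)): [3, 4, 9, 7, 2, 0, 8, 1, 6, 5]
After 6 (swap(5, 3)): [3, 4, 9, 0, 2, 7, 8, 1, 6, 5]
After 7 (swap(1, 4)): [3, 2, 9, 0, 4, 7, 8, 1, 6, 5]
After 8 (swap(4, 5)): [3, 2, 9, 0, 7, 4, 8, 1, 6, 5]
After 9 (reverse(2, 9)): [3, 2, 5, 6, 1, 8, 4, 7, 0, 9]
After 10 (rotate_left(4, 9, k=5)): [3, 2, 5, 6, 9, 1, 8, 4, 7, 0]

Answer: no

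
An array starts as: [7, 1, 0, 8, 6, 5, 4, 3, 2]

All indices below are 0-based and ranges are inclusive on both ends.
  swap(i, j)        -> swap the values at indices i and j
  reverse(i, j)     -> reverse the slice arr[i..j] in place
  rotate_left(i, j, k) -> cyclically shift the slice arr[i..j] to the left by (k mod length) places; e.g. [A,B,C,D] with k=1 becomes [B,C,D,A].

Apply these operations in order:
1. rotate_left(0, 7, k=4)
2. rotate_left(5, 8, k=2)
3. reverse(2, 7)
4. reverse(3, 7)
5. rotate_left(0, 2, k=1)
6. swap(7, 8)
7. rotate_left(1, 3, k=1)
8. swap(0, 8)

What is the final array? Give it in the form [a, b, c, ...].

After 1 (rotate_left(0, 7, k=4)): [6, 5, 4, 3, 7, 1, 0, 8, 2]
After 2 (rotate_left(5, 8, k=2)): [6, 5, 4, 3, 7, 8, 2, 1, 0]
After 3 (reverse(2, 7)): [6, 5, 1, 2, 8, 7, 3, 4, 0]
After 4 (reverse(3, 7)): [6, 5, 1, 4, 3, 7, 8, 2, 0]
After 5 (rotate_left(0, 2, k=1)): [5, 1, 6, 4, 3, 7, 8, 2, 0]
After 6 (swap(7, 8)): [5, 1, 6, 4, 3, 7, 8, 0, 2]
After 7 (rotate_left(1, 3, k=1)): [5, 6, 4, 1, 3, 7, 8, 0, 2]
After 8 (swap(0, 8)): [2, 6, 4, 1, 3, 7, 8, 0, 5]

Answer: [2, 6, 4, 1, 3, 7, 8, 0, 5]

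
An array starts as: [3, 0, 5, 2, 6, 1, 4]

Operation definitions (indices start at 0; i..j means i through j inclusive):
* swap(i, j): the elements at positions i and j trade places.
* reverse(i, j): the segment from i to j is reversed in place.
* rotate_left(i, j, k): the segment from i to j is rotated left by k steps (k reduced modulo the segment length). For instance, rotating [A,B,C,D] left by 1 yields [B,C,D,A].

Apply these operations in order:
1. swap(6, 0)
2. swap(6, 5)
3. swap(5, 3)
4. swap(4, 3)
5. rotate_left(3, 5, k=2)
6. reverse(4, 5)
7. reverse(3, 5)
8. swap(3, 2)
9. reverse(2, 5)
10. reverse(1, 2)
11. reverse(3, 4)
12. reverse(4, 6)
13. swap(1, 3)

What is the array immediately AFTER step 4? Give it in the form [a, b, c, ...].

Answer: [4, 0, 5, 6, 3, 2, 1]

Derivation:
After 1 (swap(6, 0)): [4, 0, 5, 2, 6, 1, 3]
After 2 (swap(6, 5)): [4, 0, 5, 2, 6, 3, 1]
After 3 (swap(5, 3)): [4, 0, 5, 3, 6, 2, 1]
After 4 (swap(4, 3)): [4, 0, 5, 6, 3, 2, 1]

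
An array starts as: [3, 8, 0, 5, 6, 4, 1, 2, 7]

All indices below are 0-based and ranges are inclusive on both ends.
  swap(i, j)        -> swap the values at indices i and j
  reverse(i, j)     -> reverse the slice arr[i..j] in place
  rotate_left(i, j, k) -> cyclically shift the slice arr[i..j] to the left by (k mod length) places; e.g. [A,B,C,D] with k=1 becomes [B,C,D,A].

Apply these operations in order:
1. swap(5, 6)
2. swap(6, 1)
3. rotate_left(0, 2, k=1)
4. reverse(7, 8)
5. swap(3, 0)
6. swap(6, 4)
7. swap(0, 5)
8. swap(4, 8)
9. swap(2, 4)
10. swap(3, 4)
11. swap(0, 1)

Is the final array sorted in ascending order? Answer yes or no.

Answer: yes

Derivation:
After 1 (swap(5, 6)): [3, 8, 0, 5, 6, 1, 4, 2, 7]
After 2 (swap(6, 1)): [3, 4, 0, 5, 6, 1, 8, 2, 7]
After 3 (rotate_left(0, 2, k=1)): [4, 0, 3, 5, 6, 1, 8, 2, 7]
After 4 (reverse(7, 8)): [4, 0, 3, 5, 6, 1, 8, 7, 2]
After 5 (swap(3, 0)): [5, 0, 3, 4, 6, 1, 8, 7, 2]
After 6 (swap(6, 4)): [5, 0, 3, 4, 8, 1, 6, 7, 2]
After 7 (swap(0, 5)): [1, 0, 3, 4, 8, 5, 6, 7, 2]
After 8 (swap(4, 8)): [1, 0, 3, 4, 2, 5, 6, 7, 8]
After 9 (swap(2, 4)): [1, 0, 2, 4, 3, 5, 6, 7, 8]
After 10 (swap(3, 4)): [1, 0, 2, 3, 4, 5, 6, 7, 8]
After 11 (swap(0, 1)): [0, 1, 2, 3, 4, 5, 6, 7, 8]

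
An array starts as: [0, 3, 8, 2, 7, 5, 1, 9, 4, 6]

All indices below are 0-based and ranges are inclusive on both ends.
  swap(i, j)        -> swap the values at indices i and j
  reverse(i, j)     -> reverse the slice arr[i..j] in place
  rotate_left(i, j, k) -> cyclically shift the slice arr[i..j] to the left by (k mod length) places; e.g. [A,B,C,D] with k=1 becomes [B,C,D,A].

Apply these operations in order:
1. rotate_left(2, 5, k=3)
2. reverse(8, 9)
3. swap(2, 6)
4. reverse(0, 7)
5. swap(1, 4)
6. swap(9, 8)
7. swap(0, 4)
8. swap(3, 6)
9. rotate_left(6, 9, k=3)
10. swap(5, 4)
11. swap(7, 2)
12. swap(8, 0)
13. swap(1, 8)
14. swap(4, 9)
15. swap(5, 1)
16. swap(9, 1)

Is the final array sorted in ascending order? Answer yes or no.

Answer: yes

Derivation:
After 1 (rotate_left(2, 5, k=3)): [0, 3, 5, 8, 2, 7, 1, 9, 4, 6]
After 2 (reverse(8, 9)): [0, 3, 5, 8, 2, 7, 1, 9, 6, 4]
After 3 (swap(2, 6)): [0, 3, 1, 8, 2, 7, 5, 9, 6, 4]
After 4 (reverse(0, 7)): [9, 5, 7, 2, 8, 1, 3, 0, 6, 4]
After 5 (swap(1, 4)): [9, 8, 7, 2, 5, 1, 3, 0, 6, 4]
After 6 (swap(9, 8)): [9, 8, 7, 2, 5, 1, 3, 0, 4, 6]
After 7 (swap(0, 4)): [5, 8, 7, 2, 9, 1, 3, 0, 4, 6]
After 8 (swap(3, 6)): [5, 8, 7, 3, 9, 1, 2, 0, 4, 6]
After 9 (rotate_left(6, 9, k=3)): [5, 8, 7, 3, 9, 1, 6, 2, 0, 4]
After 10 (swap(5, 4)): [5, 8, 7, 3, 1, 9, 6, 2, 0, 4]
After 11 (swap(7, 2)): [5, 8, 2, 3, 1, 9, 6, 7, 0, 4]
After 12 (swap(8, 0)): [0, 8, 2, 3, 1, 9, 6, 7, 5, 4]
After 13 (swap(1, 8)): [0, 5, 2, 3, 1, 9, 6, 7, 8, 4]
After 14 (swap(4, 9)): [0, 5, 2, 3, 4, 9, 6, 7, 8, 1]
After 15 (swap(5, 1)): [0, 9, 2, 3, 4, 5, 6, 7, 8, 1]
After 16 (swap(9, 1)): [0, 1, 2, 3, 4, 5, 6, 7, 8, 9]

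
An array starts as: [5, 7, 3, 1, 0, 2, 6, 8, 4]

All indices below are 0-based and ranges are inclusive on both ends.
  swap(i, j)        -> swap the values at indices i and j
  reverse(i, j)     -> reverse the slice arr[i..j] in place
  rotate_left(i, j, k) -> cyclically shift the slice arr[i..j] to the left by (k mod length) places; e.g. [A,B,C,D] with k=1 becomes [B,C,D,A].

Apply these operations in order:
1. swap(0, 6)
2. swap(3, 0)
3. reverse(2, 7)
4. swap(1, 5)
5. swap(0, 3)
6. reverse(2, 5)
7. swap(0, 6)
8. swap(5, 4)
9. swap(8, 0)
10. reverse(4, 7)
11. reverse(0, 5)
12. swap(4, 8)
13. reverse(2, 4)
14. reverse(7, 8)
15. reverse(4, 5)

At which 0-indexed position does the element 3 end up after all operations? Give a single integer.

After 1 (swap(0, 6)): [6, 7, 3, 1, 0, 2, 5, 8, 4]
After 2 (swap(3, 0)): [1, 7, 3, 6, 0, 2, 5, 8, 4]
After 3 (reverse(2, 7)): [1, 7, 8, 5, 2, 0, 6, 3, 4]
After 4 (swap(1, 5)): [1, 0, 8, 5, 2, 7, 6, 3, 4]
After 5 (swap(0, 3)): [5, 0, 8, 1, 2, 7, 6, 3, 4]
After 6 (reverse(2, 5)): [5, 0, 7, 2, 1, 8, 6, 3, 4]
After 7 (swap(0, 6)): [6, 0, 7, 2, 1, 8, 5, 3, 4]
After 8 (swap(5, 4)): [6, 0, 7, 2, 8, 1, 5, 3, 4]
After 9 (swap(8, 0)): [4, 0, 7, 2, 8, 1, 5, 3, 6]
After 10 (reverse(4, 7)): [4, 0, 7, 2, 3, 5, 1, 8, 6]
After 11 (reverse(0, 5)): [5, 3, 2, 7, 0, 4, 1, 8, 6]
After 12 (swap(4, 8)): [5, 3, 2, 7, 6, 4, 1, 8, 0]
After 13 (reverse(2, 4)): [5, 3, 6, 7, 2, 4, 1, 8, 0]
After 14 (reverse(7, 8)): [5, 3, 6, 7, 2, 4, 1, 0, 8]
After 15 (reverse(4, 5)): [5, 3, 6, 7, 4, 2, 1, 0, 8]

Answer: 1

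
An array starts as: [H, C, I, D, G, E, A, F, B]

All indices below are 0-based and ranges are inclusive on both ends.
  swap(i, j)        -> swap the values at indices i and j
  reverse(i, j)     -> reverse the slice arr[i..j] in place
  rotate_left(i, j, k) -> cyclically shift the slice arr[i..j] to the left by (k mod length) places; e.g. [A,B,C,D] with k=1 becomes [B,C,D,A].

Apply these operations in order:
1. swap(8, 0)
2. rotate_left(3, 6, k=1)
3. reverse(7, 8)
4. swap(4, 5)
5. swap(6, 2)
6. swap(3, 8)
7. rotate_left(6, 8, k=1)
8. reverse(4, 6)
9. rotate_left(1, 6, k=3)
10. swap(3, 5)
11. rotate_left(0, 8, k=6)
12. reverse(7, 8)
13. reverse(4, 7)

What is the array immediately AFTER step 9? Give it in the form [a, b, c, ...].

After 1 (swap(8, 0)): [B, C, I, D, G, E, A, F, H]
After 2 (rotate_left(3, 6, k=1)): [B, C, I, G, E, A, D, F, H]
After 3 (reverse(7, 8)): [B, C, I, G, E, A, D, H, F]
After 4 (swap(4, 5)): [B, C, I, G, A, E, D, H, F]
After 5 (swap(6, 2)): [B, C, D, G, A, E, I, H, F]
After 6 (swap(3, 8)): [B, C, D, F, A, E, I, H, G]
After 7 (rotate_left(6, 8, k=1)): [B, C, D, F, A, E, H, G, I]
After 8 (reverse(4, 6)): [B, C, D, F, H, E, A, G, I]
After 9 (rotate_left(1, 6, k=3)): [B, H, E, A, C, D, F, G, I]

Answer: [B, H, E, A, C, D, F, G, I]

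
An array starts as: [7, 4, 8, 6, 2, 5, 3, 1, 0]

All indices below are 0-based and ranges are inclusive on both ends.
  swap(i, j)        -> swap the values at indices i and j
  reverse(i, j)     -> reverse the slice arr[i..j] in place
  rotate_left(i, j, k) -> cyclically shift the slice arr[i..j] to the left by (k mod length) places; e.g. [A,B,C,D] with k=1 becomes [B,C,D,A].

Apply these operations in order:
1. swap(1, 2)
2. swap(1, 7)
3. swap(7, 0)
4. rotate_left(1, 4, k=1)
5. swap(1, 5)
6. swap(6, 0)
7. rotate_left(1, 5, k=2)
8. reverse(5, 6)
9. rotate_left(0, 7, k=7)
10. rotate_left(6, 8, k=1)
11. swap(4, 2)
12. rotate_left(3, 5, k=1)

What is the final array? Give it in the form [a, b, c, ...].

After 1 (swap(1, 2)): [7, 8, 4, 6, 2, 5, 3, 1, 0]
After 2 (swap(1, 7)): [7, 1, 4, 6, 2, 5, 3, 8, 0]
After 3 (swap(7, 0)): [8, 1, 4, 6, 2, 5, 3, 7, 0]
After 4 (rotate_left(1, 4, k=1)): [8, 4, 6, 2, 1, 5, 3, 7, 0]
After 5 (swap(1, 5)): [8, 5, 6, 2, 1, 4, 3, 7, 0]
After 6 (swap(6, 0)): [3, 5, 6, 2, 1, 4, 8, 7, 0]
After 7 (rotate_left(1, 5, k=2)): [3, 2, 1, 4, 5, 6, 8, 7, 0]
After 8 (reverse(5, 6)): [3, 2, 1, 4, 5, 8, 6, 7, 0]
After 9 (rotate_left(0, 7, k=7)): [7, 3, 2, 1, 4, 5, 8, 6, 0]
After 10 (rotate_left(6, 8, k=1)): [7, 3, 2, 1, 4, 5, 6, 0, 8]
After 11 (swap(4, 2)): [7, 3, 4, 1, 2, 5, 6, 0, 8]
After 12 (rotate_left(3, 5, k=1)): [7, 3, 4, 2, 5, 1, 6, 0, 8]

Answer: [7, 3, 4, 2, 5, 1, 6, 0, 8]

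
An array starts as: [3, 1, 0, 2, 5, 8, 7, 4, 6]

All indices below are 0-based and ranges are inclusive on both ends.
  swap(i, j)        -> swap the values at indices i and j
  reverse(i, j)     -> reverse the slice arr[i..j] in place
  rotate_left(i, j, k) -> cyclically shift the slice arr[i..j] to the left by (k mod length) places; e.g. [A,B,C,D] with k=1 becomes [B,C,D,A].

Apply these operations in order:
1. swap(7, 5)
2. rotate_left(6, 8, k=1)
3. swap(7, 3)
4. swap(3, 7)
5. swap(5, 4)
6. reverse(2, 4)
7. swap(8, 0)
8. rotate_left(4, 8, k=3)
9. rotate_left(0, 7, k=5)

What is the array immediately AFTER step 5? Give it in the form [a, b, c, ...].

After 1 (swap(7, 5)): [3, 1, 0, 2, 5, 4, 7, 8, 6]
After 2 (rotate_left(6, 8, k=1)): [3, 1, 0, 2, 5, 4, 8, 6, 7]
After 3 (swap(7, 3)): [3, 1, 0, 6, 5, 4, 8, 2, 7]
After 4 (swap(3, 7)): [3, 1, 0, 2, 5, 4, 8, 6, 7]
After 5 (swap(5, 4)): [3, 1, 0, 2, 4, 5, 8, 6, 7]

Answer: [3, 1, 0, 2, 4, 5, 8, 6, 7]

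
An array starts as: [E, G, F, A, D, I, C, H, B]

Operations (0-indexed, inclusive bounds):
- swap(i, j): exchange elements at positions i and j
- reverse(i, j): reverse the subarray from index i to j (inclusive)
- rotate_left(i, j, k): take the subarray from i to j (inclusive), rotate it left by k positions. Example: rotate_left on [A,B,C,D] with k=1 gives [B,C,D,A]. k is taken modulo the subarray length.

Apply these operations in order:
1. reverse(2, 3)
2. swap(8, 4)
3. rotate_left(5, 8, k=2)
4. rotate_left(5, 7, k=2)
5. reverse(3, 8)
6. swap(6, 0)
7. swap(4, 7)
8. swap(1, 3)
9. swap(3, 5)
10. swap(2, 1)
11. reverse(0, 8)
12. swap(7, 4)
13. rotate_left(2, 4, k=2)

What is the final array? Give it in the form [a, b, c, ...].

Answer: [F, D, A, E, G, H, C, B, I]

Derivation:
After 1 (reverse(2, 3)): [E, G, A, F, D, I, C, H, B]
After 2 (swap(8, 4)): [E, G, A, F, B, I, C, H, D]
After 3 (rotate_left(5, 8, k=2)): [E, G, A, F, B, H, D, I, C]
After 4 (rotate_left(5, 7, k=2)): [E, G, A, F, B, I, H, D, C]
After 5 (reverse(3, 8)): [E, G, A, C, D, H, I, B, F]
After 6 (swap(6, 0)): [I, G, A, C, D, H, E, B, F]
After 7 (swap(4, 7)): [I, G, A, C, B, H, E, D, F]
After 8 (swap(1, 3)): [I, C, A, G, B, H, E, D, F]
After 9 (swap(3, 5)): [I, C, A, H, B, G, E, D, F]
After 10 (swap(2, 1)): [I, A, C, H, B, G, E, D, F]
After 11 (reverse(0, 8)): [F, D, E, G, B, H, C, A, I]
After 12 (swap(7, 4)): [F, D, E, G, A, H, C, B, I]
After 13 (rotate_left(2, 4, k=2)): [F, D, A, E, G, H, C, B, I]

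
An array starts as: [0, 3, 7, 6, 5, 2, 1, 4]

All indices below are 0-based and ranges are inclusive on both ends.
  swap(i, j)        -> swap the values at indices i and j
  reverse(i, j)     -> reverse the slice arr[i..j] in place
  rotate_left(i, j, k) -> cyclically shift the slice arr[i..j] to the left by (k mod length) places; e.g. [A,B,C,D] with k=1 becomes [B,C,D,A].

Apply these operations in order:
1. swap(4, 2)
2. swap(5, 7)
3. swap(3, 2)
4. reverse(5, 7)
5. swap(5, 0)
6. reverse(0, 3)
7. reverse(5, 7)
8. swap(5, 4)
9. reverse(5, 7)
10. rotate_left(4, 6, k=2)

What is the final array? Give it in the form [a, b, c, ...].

After 1 (swap(4, 2)): [0, 3, 5, 6, 7, 2, 1, 4]
After 2 (swap(5, 7)): [0, 3, 5, 6, 7, 4, 1, 2]
After 3 (swap(3, 2)): [0, 3, 6, 5, 7, 4, 1, 2]
After 4 (reverse(5, 7)): [0, 3, 6, 5, 7, 2, 1, 4]
After 5 (swap(5, 0)): [2, 3, 6, 5, 7, 0, 1, 4]
After 6 (reverse(0, 3)): [5, 6, 3, 2, 7, 0, 1, 4]
After 7 (reverse(5, 7)): [5, 6, 3, 2, 7, 4, 1, 0]
After 8 (swap(5, 4)): [5, 6, 3, 2, 4, 7, 1, 0]
After 9 (reverse(5, 7)): [5, 6, 3, 2, 4, 0, 1, 7]
After 10 (rotate_left(4, 6, k=2)): [5, 6, 3, 2, 1, 4, 0, 7]

Answer: [5, 6, 3, 2, 1, 4, 0, 7]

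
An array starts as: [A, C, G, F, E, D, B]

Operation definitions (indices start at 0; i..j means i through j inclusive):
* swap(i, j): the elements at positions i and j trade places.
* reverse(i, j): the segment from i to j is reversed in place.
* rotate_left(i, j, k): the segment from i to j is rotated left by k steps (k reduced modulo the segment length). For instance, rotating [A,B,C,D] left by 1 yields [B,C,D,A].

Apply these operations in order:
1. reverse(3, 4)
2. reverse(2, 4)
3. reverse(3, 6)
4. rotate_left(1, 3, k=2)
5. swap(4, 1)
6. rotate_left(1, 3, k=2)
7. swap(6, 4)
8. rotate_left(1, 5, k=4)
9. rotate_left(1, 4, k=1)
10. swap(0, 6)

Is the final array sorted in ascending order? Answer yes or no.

Answer: no

Derivation:
After 1 (reverse(3, 4)): [A, C, G, E, F, D, B]
After 2 (reverse(2, 4)): [A, C, F, E, G, D, B]
After 3 (reverse(3, 6)): [A, C, F, B, D, G, E]
After 4 (rotate_left(1, 3, k=2)): [A, B, C, F, D, G, E]
After 5 (swap(4, 1)): [A, D, C, F, B, G, E]
After 6 (rotate_left(1, 3, k=2)): [A, F, D, C, B, G, E]
After 7 (swap(6, 4)): [A, F, D, C, E, G, B]
After 8 (rotate_left(1, 5, k=4)): [A, G, F, D, C, E, B]
After 9 (rotate_left(1, 4, k=1)): [A, F, D, C, G, E, B]
After 10 (swap(0, 6)): [B, F, D, C, G, E, A]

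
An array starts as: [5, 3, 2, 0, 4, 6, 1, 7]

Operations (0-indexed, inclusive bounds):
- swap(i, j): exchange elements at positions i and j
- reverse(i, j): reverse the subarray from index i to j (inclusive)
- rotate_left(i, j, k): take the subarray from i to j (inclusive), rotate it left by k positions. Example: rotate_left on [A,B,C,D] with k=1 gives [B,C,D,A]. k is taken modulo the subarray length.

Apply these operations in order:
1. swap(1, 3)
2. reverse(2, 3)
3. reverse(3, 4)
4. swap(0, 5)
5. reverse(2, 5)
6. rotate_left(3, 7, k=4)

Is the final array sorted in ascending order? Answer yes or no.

After 1 (swap(1, 3)): [5, 0, 2, 3, 4, 6, 1, 7]
After 2 (reverse(2, 3)): [5, 0, 3, 2, 4, 6, 1, 7]
After 3 (reverse(3, 4)): [5, 0, 3, 4, 2, 6, 1, 7]
After 4 (swap(0, 5)): [6, 0, 3, 4, 2, 5, 1, 7]
After 5 (reverse(2, 5)): [6, 0, 5, 2, 4, 3, 1, 7]
After 6 (rotate_left(3, 7, k=4)): [6, 0, 5, 7, 2, 4, 3, 1]

Answer: no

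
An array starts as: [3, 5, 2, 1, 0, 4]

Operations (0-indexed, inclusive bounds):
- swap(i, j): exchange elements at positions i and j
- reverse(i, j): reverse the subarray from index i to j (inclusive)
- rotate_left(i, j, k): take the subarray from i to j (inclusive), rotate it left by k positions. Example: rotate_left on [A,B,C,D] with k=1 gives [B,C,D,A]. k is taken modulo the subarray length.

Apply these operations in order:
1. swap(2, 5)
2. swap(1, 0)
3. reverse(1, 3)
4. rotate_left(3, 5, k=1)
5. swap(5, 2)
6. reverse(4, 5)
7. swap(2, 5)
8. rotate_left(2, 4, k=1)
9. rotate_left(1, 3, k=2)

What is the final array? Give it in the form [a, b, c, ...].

Answer: [5, 4, 1, 0, 2, 3]

Derivation:
After 1 (swap(2, 5)): [3, 5, 4, 1, 0, 2]
After 2 (swap(1, 0)): [5, 3, 4, 1, 0, 2]
After 3 (reverse(1, 3)): [5, 1, 4, 3, 0, 2]
After 4 (rotate_left(3, 5, k=1)): [5, 1, 4, 0, 2, 3]
After 5 (swap(5, 2)): [5, 1, 3, 0, 2, 4]
After 6 (reverse(4, 5)): [5, 1, 3, 0, 4, 2]
After 7 (swap(2, 5)): [5, 1, 2, 0, 4, 3]
After 8 (rotate_left(2, 4, k=1)): [5, 1, 0, 4, 2, 3]
After 9 (rotate_left(1, 3, k=2)): [5, 4, 1, 0, 2, 3]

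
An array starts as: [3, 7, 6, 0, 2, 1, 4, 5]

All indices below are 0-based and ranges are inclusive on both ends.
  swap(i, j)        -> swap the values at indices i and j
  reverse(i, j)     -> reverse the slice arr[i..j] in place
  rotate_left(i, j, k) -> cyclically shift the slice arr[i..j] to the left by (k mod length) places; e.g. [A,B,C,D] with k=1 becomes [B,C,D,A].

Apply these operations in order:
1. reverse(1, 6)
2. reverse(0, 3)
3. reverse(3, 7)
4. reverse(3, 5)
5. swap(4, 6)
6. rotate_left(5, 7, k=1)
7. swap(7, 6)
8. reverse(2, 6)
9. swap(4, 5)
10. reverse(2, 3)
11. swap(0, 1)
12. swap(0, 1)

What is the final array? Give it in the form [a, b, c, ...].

After 1 (reverse(1, 6)): [3, 4, 1, 2, 0, 6, 7, 5]
After 2 (reverse(0, 3)): [2, 1, 4, 3, 0, 6, 7, 5]
After 3 (reverse(3, 7)): [2, 1, 4, 5, 7, 6, 0, 3]
After 4 (reverse(3, 5)): [2, 1, 4, 6, 7, 5, 0, 3]
After 5 (swap(4, 6)): [2, 1, 4, 6, 0, 5, 7, 3]
After 6 (rotate_left(5, 7, k=1)): [2, 1, 4, 6, 0, 7, 3, 5]
After 7 (swap(7, 6)): [2, 1, 4, 6, 0, 7, 5, 3]
After 8 (reverse(2, 6)): [2, 1, 5, 7, 0, 6, 4, 3]
After 9 (swap(4, 5)): [2, 1, 5, 7, 6, 0, 4, 3]
After 10 (reverse(2, 3)): [2, 1, 7, 5, 6, 0, 4, 3]
After 11 (swap(0, 1)): [1, 2, 7, 5, 6, 0, 4, 3]
After 12 (swap(0, 1)): [2, 1, 7, 5, 6, 0, 4, 3]

Answer: [2, 1, 7, 5, 6, 0, 4, 3]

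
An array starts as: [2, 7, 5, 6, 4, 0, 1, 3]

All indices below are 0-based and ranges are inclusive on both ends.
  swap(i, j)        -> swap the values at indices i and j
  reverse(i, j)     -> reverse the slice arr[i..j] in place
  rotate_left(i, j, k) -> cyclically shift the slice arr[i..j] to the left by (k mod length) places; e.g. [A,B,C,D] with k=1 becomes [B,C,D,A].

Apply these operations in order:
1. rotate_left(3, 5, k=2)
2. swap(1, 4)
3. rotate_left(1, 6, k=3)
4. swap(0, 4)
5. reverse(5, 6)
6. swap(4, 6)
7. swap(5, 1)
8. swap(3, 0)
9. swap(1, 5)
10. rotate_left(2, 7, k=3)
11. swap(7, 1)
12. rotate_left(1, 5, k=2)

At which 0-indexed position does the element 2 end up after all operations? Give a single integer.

After 1 (rotate_left(3, 5, k=2)): [2, 7, 5, 0, 6, 4, 1, 3]
After 2 (swap(1, 4)): [2, 6, 5, 0, 7, 4, 1, 3]
After 3 (rotate_left(1, 6, k=3)): [2, 7, 4, 1, 6, 5, 0, 3]
After 4 (swap(0, 4)): [6, 7, 4, 1, 2, 5, 0, 3]
After 5 (reverse(5, 6)): [6, 7, 4, 1, 2, 0, 5, 3]
After 6 (swap(4, 6)): [6, 7, 4, 1, 5, 0, 2, 3]
After 7 (swap(5, 1)): [6, 0, 4, 1, 5, 7, 2, 3]
After 8 (swap(3, 0)): [1, 0, 4, 6, 5, 7, 2, 3]
After 9 (swap(1, 5)): [1, 7, 4, 6, 5, 0, 2, 3]
After 10 (rotate_left(2, 7, k=3)): [1, 7, 0, 2, 3, 4, 6, 5]
After 11 (swap(7, 1)): [1, 5, 0, 2, 3, 4, 6, 7]
After 12 (rotate_left(1, 5, k=2)): [1, 2, 3, 4, 5, 0, 6, 7]

Answer: 1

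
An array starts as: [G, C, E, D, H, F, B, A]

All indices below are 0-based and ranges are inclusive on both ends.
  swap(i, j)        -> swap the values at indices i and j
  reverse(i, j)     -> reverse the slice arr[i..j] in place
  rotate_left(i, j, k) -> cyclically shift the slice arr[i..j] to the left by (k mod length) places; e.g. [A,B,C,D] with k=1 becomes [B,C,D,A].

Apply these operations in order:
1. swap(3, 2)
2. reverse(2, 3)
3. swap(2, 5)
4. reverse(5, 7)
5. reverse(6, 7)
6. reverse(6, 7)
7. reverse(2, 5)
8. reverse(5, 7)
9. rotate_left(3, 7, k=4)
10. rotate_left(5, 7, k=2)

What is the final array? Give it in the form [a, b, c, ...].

Answer: [G, C, A, F, H, B, D, E]

Derivation:
After 1 (swap(3, 2)): [G, C, D, E, H, F, B, A]
After 2 (reverse(2, 3)): [G, C, E, D, H, F, B, A]
After 3 (swap(2, 5)): [G, C, F, D, H, E, B, A]
After 4 (reverse(5, 7)): [G, C, F, D, H, A, B, E]
After 5 (reverse(6, 7)): [G, C, F, D, H, A, E, B]
After 6 (reverse(6, 7)): [G, C, F, D, H, A, B, E]
After 7 (reverse(2, 5)): [G, C, A, H, D, F, B, E]
After 8 (reverse(5, 7)): [G, C, A, H, D, E, B, F]
After 9 (rotate_left(3, 7, k=4)): [G, C, A, F, H, D, E, B]
After 10 (rotate_left(5, 7, k=2)): [G, C, A, F, H, B, D, E]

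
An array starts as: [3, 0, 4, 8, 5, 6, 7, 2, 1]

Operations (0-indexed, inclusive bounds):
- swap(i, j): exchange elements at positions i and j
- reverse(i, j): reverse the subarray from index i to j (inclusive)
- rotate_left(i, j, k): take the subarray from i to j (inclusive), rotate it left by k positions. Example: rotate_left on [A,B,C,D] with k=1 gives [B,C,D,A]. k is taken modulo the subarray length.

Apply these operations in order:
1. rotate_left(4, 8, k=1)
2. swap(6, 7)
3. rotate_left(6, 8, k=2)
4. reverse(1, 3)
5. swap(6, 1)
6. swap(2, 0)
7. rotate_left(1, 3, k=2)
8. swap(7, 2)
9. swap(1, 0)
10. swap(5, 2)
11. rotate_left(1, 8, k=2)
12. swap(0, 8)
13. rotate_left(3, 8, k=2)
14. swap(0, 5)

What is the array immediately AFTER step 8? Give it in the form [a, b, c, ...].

Answer: [4, 0, 1, 3, 6, 7, 8, 5, 2]

Derivation:
After 1 (rotate_left(4, 8, k=1)): [3, 0, 4, 8, 6, 7, 2, 1, 5]
After 2 (swap(6, 7)): [3, 0, 4, 8, 6, 7, 1, 2, 5]
After 3 (rotate_left(6, 8, k=2)): [3, 0, 4, 8, 6, 7, 5, 1, 2]
After 4 (reverse(1, 3)): [3, 8, 4, 0, 6, 7, 5, 1, 2]
After 5 (swap(6, 1)): [3, 5, 4, 0, 6, 7, 8, 1, 2]
After 6 (swap(2, 0)): [4, 5, 3, 0, 6, 7, 8, 1, 2]
After 7 (rotate_left(1, 3, k=2)): [4, 0, 5, 3, 6, 7, 8, 1, 2]
After 8 (swap(7, 2)): [4, 0, 1, 3, 6, 7, 8, 5, 2]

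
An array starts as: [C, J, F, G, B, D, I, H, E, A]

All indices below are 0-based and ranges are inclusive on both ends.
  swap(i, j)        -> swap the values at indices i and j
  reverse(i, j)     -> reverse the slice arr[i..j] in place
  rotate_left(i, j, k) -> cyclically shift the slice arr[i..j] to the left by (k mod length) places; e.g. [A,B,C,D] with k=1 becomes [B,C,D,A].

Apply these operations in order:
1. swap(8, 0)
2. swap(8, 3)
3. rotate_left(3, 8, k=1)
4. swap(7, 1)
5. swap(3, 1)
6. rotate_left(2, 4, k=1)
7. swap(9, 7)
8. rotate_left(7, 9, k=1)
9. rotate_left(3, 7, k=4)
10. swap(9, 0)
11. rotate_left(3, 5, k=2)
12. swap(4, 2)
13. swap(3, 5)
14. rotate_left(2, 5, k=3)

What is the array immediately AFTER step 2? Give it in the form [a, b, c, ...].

Answer: [E, J, F, C, B, D, I, H, G, A]

Derivation:
After 1 (swap(8, 0)): [E, J, F, G, B, D, I, H, C, A]
After 2 (swap(8, 3)): [E, J, F, C, B, D, I, H, G, A]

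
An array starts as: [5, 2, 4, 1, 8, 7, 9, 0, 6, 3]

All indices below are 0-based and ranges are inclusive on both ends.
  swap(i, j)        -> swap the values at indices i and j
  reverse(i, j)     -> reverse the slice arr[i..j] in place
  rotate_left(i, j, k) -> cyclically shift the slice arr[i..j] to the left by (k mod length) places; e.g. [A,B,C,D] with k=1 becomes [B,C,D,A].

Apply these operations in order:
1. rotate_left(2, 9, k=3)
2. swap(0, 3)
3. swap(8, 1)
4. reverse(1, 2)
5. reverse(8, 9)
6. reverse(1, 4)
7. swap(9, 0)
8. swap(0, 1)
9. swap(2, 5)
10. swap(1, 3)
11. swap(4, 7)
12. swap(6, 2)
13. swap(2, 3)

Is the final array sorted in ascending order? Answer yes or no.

Answer: yes

Derivation:
After 1 (rotate_left(2, 9, k=3)): [5, 2, 7, 9, 0, 6, 3, 4, 1, 8]
After 2 (swap(0, 3)): [9, 2, 7, 5, 0, 6, 3, 4, 1, 8]
After 3 (swap(8, 1)): [9, 1, 7, 5, 0, 6, 3, 4, 2, 8]
After 4 (reverse(1, 2)): [9, 7, 1, 5, 0, 6, 3, 4, 2, 8]
After 5 (reverse(8, 9)): [9, 7, 1, 5, 0, 6, 3, 4, 8, 2]
After 6 (reverse(1, 4)): [9, 0, 5, 1, 7, 6, 3, 4, 8, 2]
After 7 (swap(9, 0)): [2, 0, 5, 1, 7, 6, 3, 4, 8, 9]
After 8 (swap(0, 1)): [0, 2, 5, 1, 7, 6, 3, 4, 8, 9]
After 9 (swap(2, 5)): [0, 2, 6, 1, 7, 5, 3, 4, 8, 9]
After 10 (swap(1, 3)): [0, 1, 6, 2, 7, 5, 3, 4, 8, 9]
After 11 (swap(4, 7)): [0, 1, 6, 2, 4, 5, 3, 7, 8, 9]
After 12 (swap(6, 2)): [0, 1, 3, 2, 4, 5, 6, 7, 8, 9]
After 13 (swap(2, 3)): [0, 1, 2, 3, 4, 5, 6, 7, 8, 9]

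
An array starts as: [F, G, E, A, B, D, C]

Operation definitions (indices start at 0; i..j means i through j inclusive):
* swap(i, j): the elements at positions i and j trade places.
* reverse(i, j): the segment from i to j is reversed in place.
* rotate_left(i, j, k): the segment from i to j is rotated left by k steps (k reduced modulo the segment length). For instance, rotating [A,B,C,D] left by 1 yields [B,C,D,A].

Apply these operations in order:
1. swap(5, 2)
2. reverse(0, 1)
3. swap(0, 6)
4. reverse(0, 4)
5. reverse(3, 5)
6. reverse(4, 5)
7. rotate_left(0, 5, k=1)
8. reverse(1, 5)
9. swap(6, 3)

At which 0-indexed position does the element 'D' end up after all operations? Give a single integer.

Answer: 5

Derivation:
After 1 (swap(5, 2)): [F, G, D, A, B, E, C]
After 2 (reverse(0, 1)): [G, F, D, A, B, E, C]
After 3 (swap(0, 6)): [C, F, D, A, B, E, G]
After 4 (reverse(0, 4)): [B, A, D, F, C, E, G]
After 5 (reverse(3, 5)): [B, A, D, E, C, F, G]
After 6 (reverse(4, 5)): [B, A, D, E, F, C, G]
After 7 (rotate_left(0, 5, k=1)): [A, D, E, F, C, B, G]
After 8 (reverse(1, 5)): [A, B, C, F, E, D, G]
After 9 (swap(6, 3)): [A, B, C, G, E, D, F]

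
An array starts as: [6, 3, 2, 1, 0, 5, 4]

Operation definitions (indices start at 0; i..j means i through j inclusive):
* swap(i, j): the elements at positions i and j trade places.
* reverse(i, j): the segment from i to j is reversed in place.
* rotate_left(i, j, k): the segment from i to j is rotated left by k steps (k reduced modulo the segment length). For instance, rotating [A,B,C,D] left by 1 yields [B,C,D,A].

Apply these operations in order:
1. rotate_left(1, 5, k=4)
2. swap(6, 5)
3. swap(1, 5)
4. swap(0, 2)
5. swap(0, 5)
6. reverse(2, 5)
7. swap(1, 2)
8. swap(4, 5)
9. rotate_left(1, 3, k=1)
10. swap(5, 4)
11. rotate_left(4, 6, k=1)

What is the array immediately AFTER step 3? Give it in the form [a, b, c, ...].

After 1 (rotate_left(1, 5, k=4)): [6, 5, 3, 2, 1, 0, 4]
After 2 (swap(6, 5)): [6, 5, 3, 2, 1, 4, 0]
After 3 (swap(1, 5)): [6, 4, 3, 2, 1, 5, 0]

Answer: [6, 4, 3, 2, 1, 5, 0]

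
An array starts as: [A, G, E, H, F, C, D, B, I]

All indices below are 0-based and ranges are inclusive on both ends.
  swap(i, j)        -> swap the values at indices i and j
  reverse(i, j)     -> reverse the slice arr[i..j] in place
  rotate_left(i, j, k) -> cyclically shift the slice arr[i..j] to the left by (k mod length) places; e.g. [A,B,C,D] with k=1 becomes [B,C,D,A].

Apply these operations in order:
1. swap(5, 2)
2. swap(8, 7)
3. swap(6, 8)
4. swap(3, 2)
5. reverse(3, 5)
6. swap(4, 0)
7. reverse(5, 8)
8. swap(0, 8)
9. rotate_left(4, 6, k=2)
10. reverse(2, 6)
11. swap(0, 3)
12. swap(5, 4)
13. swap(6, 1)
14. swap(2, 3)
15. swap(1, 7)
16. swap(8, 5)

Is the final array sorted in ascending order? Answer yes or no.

Answer: yes

Derivation:
After 1 (swap(5, 2)): [A, G, C, H, F, E, D, B, I]
After 2 (swap(8, 7)): [A, G, C, H, F, E, D, I, B]
After 3 (swap(6, 8)): [A, G, C, H, F, E, B, I, D]
After 4 (swap(3, 2)): [A, G, H, C, F, E, B, I, D]
After 5 (reverse(3, 5)): [A, G, H, E, F, C, B, I, D]
After 6 (swap(4, 0)): [F, G, H, E, A, C, B, I, D]
After 7 (reverse(5, 8)): [F, G, H, E, A, D, I, B, C]
After 8 (swap(0, 8)): [C, G, H, E, A, D, I, B, F]
After 9 (rotate_left(4, 6, k=2)): [C, G, H, E, I, A, D, B, F]
After 10 (reverse(2, 6)): [C, G, D, A, I, E, H, B, F]
After 11 (swap(0, 3)): [A, G, D, C, I, E, H, B, F]
After 12 (swap(5, 4)): [A, G, D, C, E, I, H, B, F]
After 13 (swap(6, 1)): [A, H, D, C, E, I, G, B, F]
After 14 (swap(2, 3)): [A, H, C, D, E, I, G, B, F]
After 15 (swap(1, 7)): [A, B, C, D, E, I, G, H, F]
After 16 (swap(8, 5)): [A, B, C, D, E, F, G, H, I]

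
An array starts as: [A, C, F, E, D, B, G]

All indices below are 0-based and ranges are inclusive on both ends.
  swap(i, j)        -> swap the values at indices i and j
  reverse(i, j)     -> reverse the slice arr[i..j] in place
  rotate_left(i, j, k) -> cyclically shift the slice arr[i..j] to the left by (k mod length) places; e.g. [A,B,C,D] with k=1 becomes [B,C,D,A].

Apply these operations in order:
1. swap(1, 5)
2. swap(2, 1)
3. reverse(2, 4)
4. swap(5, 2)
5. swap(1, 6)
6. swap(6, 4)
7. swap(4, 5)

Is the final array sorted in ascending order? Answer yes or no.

Answer: no

Derivation:
After 1 (swap(1, 5)): [A, B, F, E, D, C, G]
After 2 (swap(2, 1)): [A, F, B, E, D, C, G]
After 3 (reverse(2, 4)): [A, F, D, E, B, C, G]
After 4 (swap(5, 2)): [A, F, C, E, B, D, G]
After 5 (swap(1, 6)): [A, G, C, E, B, D, F]
After 6 (swap(6, 4)): [A, G, C, E, F, D, B]
After 7 (swap(4, 5)): [A, G, C, E, D, F, B]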